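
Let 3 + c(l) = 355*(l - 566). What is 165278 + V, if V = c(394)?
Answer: 104215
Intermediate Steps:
c(l) = -200933 + 355*l (c(l) = -3 + 355*(l - 566) = -3 + 355*(-566 + l) = -3 + (-200930 + 355*l) = -200933 + 355*l)
V = -61063 (V = -200933 + 355*394 = -200933 + 139870 = -61063)
165278 + V = 165278 - 61063 = 104215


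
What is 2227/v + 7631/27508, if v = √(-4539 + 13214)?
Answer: 587/2116 + 2227*√347/1735 ≈ 24.188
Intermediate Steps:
v = 5*√347 (v = √8675 = 5*√347 ≈ 93.140)
2227/v + 7631/27508 = 2227/((5*√347)) + 7631/27508 = 2227*(√347/1735) + 7631*(1/27508) = 2227*√347/1735 + 587/2116 = 587/2116 + 2227*√347/1735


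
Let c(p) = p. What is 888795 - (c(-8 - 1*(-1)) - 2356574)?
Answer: 3245376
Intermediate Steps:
888795 - (c(-8 - 1*(-1)) - 2356574) = 888795 - ((-8 - 1*(-1)) - 2356574) = 888795 - ((-8 + 1) - 2356574) = 888795 - (-7 - 2356574) = 888795 - 1*(-2356581) = 888795 + 2356581 = 3245376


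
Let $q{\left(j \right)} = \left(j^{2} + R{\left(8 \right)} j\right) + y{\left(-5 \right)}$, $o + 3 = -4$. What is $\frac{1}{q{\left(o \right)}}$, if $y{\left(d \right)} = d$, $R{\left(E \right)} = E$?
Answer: $- \frac{1}{12} \approx -0.083333$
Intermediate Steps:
$o = -7$ ($o = -3 - 4 = -7$)
$q{\left(j \right)} = -5 + j^{2} + 8 j$ ($q{\left(j \right)} = \left(j^{2} + 8 j\right) - 5 = -5 + j^{2} + 8 j$)
$\frac{1}{q{\left(o \right)}} = \frac{1}{-5 + \left(-7\right)^{2} + 8 \left(-7\right)} = \frac{1}{-5 + 49 - 56} = \frac{1}{-12} = - \frac{1}{12}$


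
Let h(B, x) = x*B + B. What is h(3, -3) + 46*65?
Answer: 2984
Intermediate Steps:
h(B, x) = B + B*x (h(B, x) = B*x + B = B + B*x)
h(3, -3) + 46*65 = 3*(1 - 3) + 46*65 = 3*(-2) + 2990 = -6 + 2990 = 2984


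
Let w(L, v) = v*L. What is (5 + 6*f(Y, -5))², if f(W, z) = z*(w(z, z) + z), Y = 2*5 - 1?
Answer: 354025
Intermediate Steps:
w(L, v) = L*v
Y = 9 (Y = 10 - 1 = 9)
f(W, z) = z*(z + z²) (f(W, z) = z*(z*z + z) = z*(z² + z) = z*(z + z²))
(5 + 6*f(Y, -5))² = (5 + 6*((-5)²*(1 - 5)))² = (5 + 6*(25*(-4)))² = (5 + 6*(-100))² = (5 - 600)² = (-595)² = 354025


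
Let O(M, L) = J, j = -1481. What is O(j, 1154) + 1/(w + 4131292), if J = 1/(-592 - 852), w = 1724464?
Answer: -731789/1056963958 ≈ -0.00069235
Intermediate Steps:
J = -1/1444 (J = 1/(-1444) = -1/1444 ≈ -0.00069252)
O(M, L) = -1/1444
O(j, 1154) + 1/(w + 4131292) = -1/1444 + 1/(1724464 + 4131292) = -1/1444 + 1/5855756 = -731789/1056963958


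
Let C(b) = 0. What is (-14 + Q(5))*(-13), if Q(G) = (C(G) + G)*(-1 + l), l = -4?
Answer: 507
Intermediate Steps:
Q(G) = -5*G (Q(G) = (0 + G)*(-1 - 4) = G*(-5) = -5*G)
(-14 + Q(5))*(-13) = (-14 - 5*5)*(-13) = (-14 - 25)*(-13) = -39*(-13) = 507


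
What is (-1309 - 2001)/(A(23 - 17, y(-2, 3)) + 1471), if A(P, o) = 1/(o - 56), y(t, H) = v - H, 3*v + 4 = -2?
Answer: -20191/8973 ≈ -2.2502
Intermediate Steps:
v = -2 (v = -4/3 + (⅓)*(-2) = -4/3 - ⅔ = -2)
y(t, H) = -2 - H
A(P, o) = 1/(-56 + o)
(-1309 - 2001)/(A(23 - 17, y(-2, 3)) + 1471) = (-1309 - 2001)/(1/(-56 + (-2 - 1*3)) + 1471) = -3310/(1/(-56 + (-2 - 3)) + 1471) = -3310/(1/(-56 - 5) + 1471) = -3310/(1/(-61) + 1471) = -3310/(-1/61 + 1471) = -3310/89730/61 = -3310*61/89730 = -20191/8973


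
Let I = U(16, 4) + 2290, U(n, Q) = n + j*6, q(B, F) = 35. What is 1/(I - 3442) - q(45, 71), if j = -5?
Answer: -40811/1166 ≈ -35.001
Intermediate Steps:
U(n, Q) = -30 + n (U(n, Q) = n - 5*6 = n - 30 = -30 + n)
I = 2276 (I = (-30 + 16) + 2290 = -14 + 2290 = 2276)
1/(I - 3442) - q(45, 71) = 1/(2276 - 3442) - 1*35 = 1/(-1166) - 35 = -1/1166 - 35 = -40811/1166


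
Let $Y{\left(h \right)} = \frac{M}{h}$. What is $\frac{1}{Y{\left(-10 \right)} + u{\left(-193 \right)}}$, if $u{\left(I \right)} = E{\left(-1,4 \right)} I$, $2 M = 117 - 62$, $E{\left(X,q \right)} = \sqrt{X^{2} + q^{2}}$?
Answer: $\frac{44}{10131607} - \frac{3088 \sqrt{17}}{10131607} \approx -0.0012523$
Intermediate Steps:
$M = \frac{55}{2}$ ($M = \frac{117 - 62}{2} = \frac{1}{2} \cdot 55 = \frac{55}{2} \approx 27.5$)
$Y{\left(h \right)} = \frac{55}{2 h}$
$u{\left(I \right)} = I \sqrt{17}$ ($u{\left(I \right)} = \sqrt{\left(-1\right)^{2} + 4^{2}} I = \sqrt{1 + 16} I = \sqrt{17} I = I \sqrt{17}$)
$\frac{1}{Y{\left(-10 \right)} + u{\left(-193 \right)}} = \frac{1}{\frac{55}{2 \left(-10\right)} - 193 \sqrt{17}} = \frac{1}{\frac{55}{2} \left(- \frac{1}{10}\right) - 193 \sqrt{17}} = \frac{1}{- \frac{11}{4} - 193 \sqrt{17}}$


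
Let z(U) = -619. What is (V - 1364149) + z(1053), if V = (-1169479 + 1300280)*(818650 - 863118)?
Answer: -5817823636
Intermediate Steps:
V = -5816458868 (V = 130801*(-44468) = -5816458868)
(V - 1364149) + z(1053) = (-5816458868 - 1364149) - 619 = -5817823017 - 619 = -5817823636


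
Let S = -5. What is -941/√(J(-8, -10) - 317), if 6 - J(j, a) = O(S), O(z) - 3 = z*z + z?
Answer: 941*I*√334/334 ≈ 51.489*I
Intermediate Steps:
O(z) = 3 + z + z² (O(z) = 3 + (z*z + z) = 3 + (z² + z) = 3 + (z + z²) = 3 + z + z²)
J(j, a) = -17 (J(j, a) = 6 - (3 - 5 + (-5)²) = 6 - (3 - 5 + 25) = 6 - 1*23 = 6 - 23 = -17)
-941/√(J(-8, -10) - 317) = -941/√(-17 - 317) = -941*(-I*√334/334) = -(-941)*I*√334/334 = 941*I*√334/334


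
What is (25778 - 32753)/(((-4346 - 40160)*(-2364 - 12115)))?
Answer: -6975/644402374 ≈ -1.0824e-5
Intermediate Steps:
(25778 - 32753)/(((-4346 - 40160)*(-2364 - 12115))) = -6975/((-44506*(-14479))) = -6975/644402374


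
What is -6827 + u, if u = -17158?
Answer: -23985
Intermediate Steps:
-6827 + u = -6827 - 17158 = -23985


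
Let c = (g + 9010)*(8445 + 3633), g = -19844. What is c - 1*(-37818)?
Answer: -130815234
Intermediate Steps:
c = -130853052 (c = (-19844 + 9010)*(8445 + 3633) = -10834*12078 = -130853052)
c - 1*(-37818) = -130853052 - 1*(-37818) = -130853052 + 37818 = -130815234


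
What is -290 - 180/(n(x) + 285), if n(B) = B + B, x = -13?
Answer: -75290/259 ≈ -290.69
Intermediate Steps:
n(B) = 2*B
-290 - 180/(n(x) + 285) = -290 - 180/(2*(-13) + 285) = -290 - 180/(-26 + 285) = -290 - 180/259 = -75290/259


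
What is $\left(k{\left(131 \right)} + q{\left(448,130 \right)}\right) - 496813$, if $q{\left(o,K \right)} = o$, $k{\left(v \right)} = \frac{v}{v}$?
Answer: $-496364$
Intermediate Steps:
$k{\left(v \right)} = 1$
$\left(k{\left(131 \right)} + q{\left(448,130 \right)}\right) - 496813 = \left(1 + 448\right) - 496813 = 449 - 496813 = -496364$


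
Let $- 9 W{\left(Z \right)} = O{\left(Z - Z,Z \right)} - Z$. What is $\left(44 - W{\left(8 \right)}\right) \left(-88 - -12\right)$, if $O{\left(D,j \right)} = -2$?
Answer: $- \frac{29336}{9} \approx -3259.6$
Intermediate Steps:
$W{\left(Z \right)} = \frac{2}{9} + \frac{Z}{9}$ ($W{\left(Z \right)} = - \frac{-2 - Z}{9} = \frac{2}{9} + \frac{Z}{9}$)
$\left(44 - W{\left(8 \right)}\right) \left(-88 - -12\right) = \left(44 - \left(\frac{2}{9} + \frac{1}{9} \cdot 8\right)\right) \left(-88 - -12\right) = \left(44 - \left(\frac{2}{9} + \frac{8}{9}\right)\right) \left(-88 + \left(-3 + 15\right)\right) = \left(44 - \frac{10}{9}\right) \left(-88 + 12\right) = \left(44 - \frac{10}{9}\right) \left(-76\right) = \frac{386}{9} \left(-76\right) = - \frac{29336}{9}$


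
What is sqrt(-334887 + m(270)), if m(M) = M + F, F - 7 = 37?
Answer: I*sqrt(334573) ≈ 578.42*I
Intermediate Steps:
F = 44 (F = 7 + 37 = 44)
m(M) = 44 + M (m(M) = M + 44 = 44 + M)
sqrt(-334887 + m(270)) = sqrt(-334887 + (44 + 270)) = sqrt(-334887 + 314) = sqrt(-334573) = I*sqrt(334573)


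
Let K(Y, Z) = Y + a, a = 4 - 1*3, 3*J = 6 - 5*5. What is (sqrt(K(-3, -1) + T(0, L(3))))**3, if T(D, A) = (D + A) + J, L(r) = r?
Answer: -64*I*sqrt(3)/9 ≈ -12.317*I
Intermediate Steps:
J = -19/3 (J = (6 - 5*5)/3 = (6 - 25)/3 = (1/3)*(-19) = -19/3 ≈ -6.3333)
a = 1 (a = 4 - 3 = 1)
K(Y, Z) = 1 + Y (K(Y, Z) = Y + 1 = 1 + Y)
T(D, A) = -19/3 + A + D (T(D, A) = (D + A) - 19/3 = (A + D) - 19/3 = -19/3 + A + D)
(sqrt(K(-3, -1) + T(0, L(3))))**3 = (sqrt((1 - 3) + (-19/3 + 3 + 0)))**3 = (sqrt(-2 - 10/3))**3 = (sqrt(-16/3))**3 = (4*I*sqrt(3)/3)**3 = -64*I*sqrt(3)/9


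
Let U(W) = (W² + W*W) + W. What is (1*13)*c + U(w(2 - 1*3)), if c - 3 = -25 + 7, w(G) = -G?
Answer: -192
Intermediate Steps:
U(W) = W + 2*W² (U(W) = (W² + W²) + W = 2*W² + W = W + 2*W²)
c = -15 (c = 3 + (-25 + 7) = 3 - 18 = -15)
(1*13)*c + U(w(2 - 1*3)) = (1*13)*(-15) + (-(2 - 1*3))*(1 + 2*(-(2 - 1*3))) = 13*(-15) + (-(2 - 3))*(1 + 2*(-(2 - 3))) = -195 + (-1*(-1))*(1 + 2*(-1*(-1))) = -195 + 1*(1 + 2*1) = -195 + 1*(1 + 2) = -195 + 1*3 = -195 + 3 = -192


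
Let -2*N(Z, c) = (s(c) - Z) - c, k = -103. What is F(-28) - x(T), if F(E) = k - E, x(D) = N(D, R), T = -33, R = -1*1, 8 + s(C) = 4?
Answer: -60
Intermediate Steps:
s(C) = -4 (s(C) = -8 + 4 = -4)
R = -1
N(Z, c) = 2 + Z/2 + c/2 (N(Z, c) = -((-4 - Z) - c)/2 = -(-4 - Z - c)/2 = 2 + Z/2 + c/2)
x(D) = 3/2 + D/2 (x(D) = 2 + D/2 + (1/2)*(-1) = 2 + D/2 - 1/2 = 3/2 + D/2)
F(E) = -103 - E
F(-28) - x(T) = (-103 - 1*(-28)) - (3/2 + (1/2)*(-33)) = (-103 + 28) - (3/2 - 33/2) = -75 - 1*(-15) = -75 + 15 = -60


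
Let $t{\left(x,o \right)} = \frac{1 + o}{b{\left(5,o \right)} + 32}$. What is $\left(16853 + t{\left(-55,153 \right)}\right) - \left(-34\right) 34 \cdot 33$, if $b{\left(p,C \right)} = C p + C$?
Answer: $\frac{26125552}{475} \approx 55001.0$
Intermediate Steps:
$b{\left(p,C \right)} = C + C p$
$t{\left(x,o \right)} = \frac{1 + o}{32 + 6 o}$ ($t{\left(x,o \right)} = \frac{1 + o}{o \left(1 + 5\right) + 32} = \frac{1 + o}{o 6 + 32} = \frac{1 + o}{6 o + 32} = \frac{1 + o}{32 + 6 o}$)
$\left(16853 + t{\left(-55,153 \right)}\right) - \left(-34\right) 34 \cdot 33 = \left(16853 + \frac{1 + 153}{2 \left(16 + 3 \cdot 153\right)}\right) - \left(-34\right) 34 \cdot 33 = \left(16853 + \frac{1}{2} \frac{1}{16 + 459} \cdot 154\right) - \left(-1156\right) 33 = \left(16853 + \frac{1}{2} \cdot \frac{1}{475} \cdot 154\right) - -38148 = \left(16853 + \frac{1}{2} \cdot \frac{1}{475} \cdot 154\right) + 38148 = \left(16853 + \frac{77}{475}\right) + 38148 = \frac{8005252}{475} + 38148 = \frac{26125552}{475}$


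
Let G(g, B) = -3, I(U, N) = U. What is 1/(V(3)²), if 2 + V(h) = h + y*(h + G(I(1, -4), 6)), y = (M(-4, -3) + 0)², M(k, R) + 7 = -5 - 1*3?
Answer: 1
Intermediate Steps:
M(k, R) = -15 (M(k, R) = -7 + (-5 - 1*3) = -7 + (-5 - 3) = -7 - 8 = -15)
y = 225 (y = (-15 + 0)² = (-15)² = 225)
V(h) = -677 + 226*h (V(h) = -2 + (h + 225*(h - 3)) = -2 + (h + 225*(-3 + h)) = -2 + (h + (-675 + 225*h)) = -2 + (-675 + 226*h) = -677 + 226*h)
1/(V(3)²) = 1/((-677 + 226*3)²) = 1/((-677 + 678)²) = 1/(1²) = 1/1 = 1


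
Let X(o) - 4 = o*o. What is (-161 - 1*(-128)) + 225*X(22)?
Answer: 109767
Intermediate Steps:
X(o) = 4 + o² (X(o) = 4 + o*o = 4 + o²)
(-161 - 1*(-128)) + 225*X(22) = (-161 - 1*(-128)) + 225*(4 + 22²) = (-161 + 128) + 225*(4 + 484) = -33 + 225*488 = -33 + 109800 = 109767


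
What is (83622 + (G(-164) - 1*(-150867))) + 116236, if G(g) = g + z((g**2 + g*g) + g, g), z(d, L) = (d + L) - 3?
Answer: 404022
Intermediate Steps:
z(d, L) = -3 + L + d (z(d, L) = (L + d) - 3 = -3 + L + d)
G(g) = -3 + 2*g**2 + 3*g (G(g) = g + (-3 + g + ((g**2 + g*g) + g)) = g + (-3 + g + ((g**2 + g**2) + g)) = g + (-3 + g + (2*g**2 + g)) = g + (-3 + g + (g + 2*g**2)) = g + (-3 + 2*g + 2*g**2) = -3 + 2*g**2 + 3*g)
(83622 + (G(-164) - 1*(-150867))) + 116236 = (83622 + ((-3 + 2*(-164)**2 + 3*(-164)) - 1*(-150867))) + 116236 = (83622 + ((-3 + 2*26896 - 492) + 150867)) + 116236 = (83622 + ((-3 + 53792 - 492) + 150867)) + 116236 = (83622 + (53297 + 150867)) + 116236 = (83622 + 204164) + 116236 = 287786 + 116236 = 404022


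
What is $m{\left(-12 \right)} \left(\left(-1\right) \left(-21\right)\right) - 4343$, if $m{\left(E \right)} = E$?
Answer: $-4595$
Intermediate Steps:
$m{\left(-12 \right)} \left(\left(-1\right) \left(-21\right)\right) - 4343 = - 12 \left(\left(-1\right) \left(-21\right)\right) - 4343 = \left(-12\right) 21 - 4343 = -252 - 4343 = -4595$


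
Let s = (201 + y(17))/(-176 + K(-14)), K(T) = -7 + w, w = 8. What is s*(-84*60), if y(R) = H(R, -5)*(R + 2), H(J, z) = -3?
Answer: 20736/5 ≈ 4147.2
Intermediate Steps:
y(R) = -6 - 3*R (y(R) = -3*(R + 2) = -3*(2 + R) = -6 - 3*R)
K(T) = 1 (K(T) = -7 + 8 = 1)
s = -144/175 (s = (201 + (-6 - 3*17))/(-176 + 1) = (201 + (-6 - 51))/(-175) = (201 - 57)*(-1/175) = 144*(-1/175) = -144/175 ≈ -0.82286)
s*(-84*60) = -(-1728)*60/25 = -144/175*(-5040) = 20736/5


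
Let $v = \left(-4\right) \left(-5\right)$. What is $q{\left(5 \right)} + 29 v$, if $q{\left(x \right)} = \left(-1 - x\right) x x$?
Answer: $430$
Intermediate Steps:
$v = 20$
$q{\left(x \right)} = x^{2} \left(-1 - x\right)$ ($q{\left(x \right)} = x \left(-1 - x\right) x = x^{2} \left(-1 - x\right)$)
$q{\left(5 \right)} + 29 v = 5^{2} \left(-1 - 5\right) + 29 \cdot 20 = 25 \left(-1 - 5\right) + 580 = 25 \left(-6\right) + 580 = -150 + 580 = 430$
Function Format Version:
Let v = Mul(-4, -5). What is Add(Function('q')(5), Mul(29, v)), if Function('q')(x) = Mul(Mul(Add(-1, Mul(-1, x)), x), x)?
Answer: 430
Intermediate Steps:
v = 20
Function('q')(x) = Mul(Pow(x, 2), Add(-1, Mul(-1, x))) (Function('q')(x) = Mul(Mul(x, Add(-1, Mul(-1, x))), x) = Mul(Pow(x, 2), Add(-1, Mul(-1, x))))
Add(Function('q')(5), Mul(29, v)) = Add(Mul(Pow(5, 2), Add(-1, Mul(-1, 5))), Mul(29, 20)) = Add(Mul(25, Add(-1, -5)), 580) = Add(Mul(25, -6), 580) = Add(-150, 580) = 430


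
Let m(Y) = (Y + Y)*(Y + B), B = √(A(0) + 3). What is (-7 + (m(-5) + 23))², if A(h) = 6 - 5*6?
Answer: 2256 - 1320*I*√21 ≈ 2256.0 - 6049.0*I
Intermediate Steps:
A(h) = -24 (A(h) = 6 - 30 = -24)
B = I*√21 (B = √(-24 + 3) = √(-21) = I*√21 ≈ 4.5826*I)
m(Y) = 2*Y*(Y + I*√21) (m(Y) = (Y + Y)*(Y + I*√21) = (2*Y)*(Y + I*√21) = 2*Y*(Y + I*√21))
(-7 + (m(-5) + 23))² = (-7 + (2*(-5)*(-5 + I*√21) + 23))² = (-7 + ((50 - 10*I*√21) + 23))² = (-7 + (73 - 10*I*√21))² = (66 - 10*I*√21)²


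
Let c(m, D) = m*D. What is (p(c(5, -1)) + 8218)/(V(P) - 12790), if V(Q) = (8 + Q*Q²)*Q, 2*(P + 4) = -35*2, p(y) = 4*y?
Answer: 8198/2300339 ≈ 0.0035638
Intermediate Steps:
c(m, D) = D*m
P = -39 (P = -4 + (-35*2)/2 = -4 + (½)*(-70) = -4 - 35 = -39)
V(Q) = Q*(8 + Q³) (V(Q) = (8 + Q³)*Q = Q*(8 + Q³))
(p(c(5, -1)) + 8218)/(V(P) - 12790) = (4*(-1*5) + 8218)/(-39*(8 + (-39)³) - 12790) = (4*(-5) + 8218)/(-39*(8 - 59319) - 12790) = (-20 + 8218)/(-39*(-59311) - 12790) = 8198/(2313129 - 12790) = 8198/2300339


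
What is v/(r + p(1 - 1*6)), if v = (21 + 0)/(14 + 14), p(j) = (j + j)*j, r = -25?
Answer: 3/100 ≈ 0.030000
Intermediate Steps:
p(j) = 2*j² (p(j) = (2*j)*j = 2*j²)
v = ¾ (v = 21/28 = 21*(1/28) = ¾ ≈ 0.75000)
v/(r + p(1 - 1*6)) = 3/(4*(-25 + 2*(1 - 1*6)²)) = 3/(4*(-25 + 2*(1 - 6)²)) = 3/(4*(-25 + 2*(-5)²)) = 3/(4*(-25 + 2*25)) = 3/(4*(-25 + 50)) = (¾)/25 = (¾)*(1/25) = 3/100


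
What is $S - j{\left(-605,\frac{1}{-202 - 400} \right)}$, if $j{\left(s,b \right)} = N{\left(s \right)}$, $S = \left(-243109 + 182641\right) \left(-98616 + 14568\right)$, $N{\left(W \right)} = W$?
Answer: $5082215069$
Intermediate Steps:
$S = 5082214464$ ($S = \left(-60468\right) \left(-84048\right) = 5082214464$)
$j{\left(s,b \right)} = s$
$S - j{\left(-605,\frac{1}{-202 - 400} \right)} = 5082214464 - -605 = 5082214464 + 605 = 5082215069$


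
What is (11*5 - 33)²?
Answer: 484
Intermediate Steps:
(11*5 - 33)² = (55 - 33)² = 22² = 484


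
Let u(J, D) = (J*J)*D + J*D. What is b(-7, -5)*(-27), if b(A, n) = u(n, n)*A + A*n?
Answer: -19845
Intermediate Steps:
u(J, D) = D*J + D*J² (u(J, D) = J²*D + D*J = D*J² + D*J = D*J + D*J²)
b(A, n) = A*n + A*n²*(1 + n) (b(A, n) = (n*n*(1 + n))*A + A*n = (n²*(1 + n))*A + A*n = A*n²*(1 + n) + A*n = A*n + A*n²*(1 + n))
b(-7, -5)*(-27) = -7*(-5)*(1 - 5*(1 - 5))*(-27) = -7*(-5)*(1 - 5*(-4))*(-27) = -7*(-5)*(1 + 20)*(-27) = -7*(-5)*21*(-27) = 735*(-27) = -19845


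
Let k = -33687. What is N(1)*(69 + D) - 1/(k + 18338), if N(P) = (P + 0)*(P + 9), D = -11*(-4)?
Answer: 17344371/15349 ≈ 1130.0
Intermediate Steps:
D = 44
N(P) = P*(9 + P)
N(1)*(69 + D) - 1/(k + 18338) = (1*(9 + 1))*(69 + 44) - 1/(-33687 + 18338) = (1*10)*113 - 1/(-15349) = 10*113 - 1*(-1/15349) = 1130 + 1/15349 = 17344371/15349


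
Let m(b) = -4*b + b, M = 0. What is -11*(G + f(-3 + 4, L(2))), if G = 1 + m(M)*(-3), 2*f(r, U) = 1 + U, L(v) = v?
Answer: -55/2 ≈ -27.500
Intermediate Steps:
m(b) = -3*b
f(r, U) = ½ + U/2 (f(r, U) = (1 + U)/2 = ½ + U/2)
G = 1 (G = 1 - 3*0*(-3) = 1 + 0*(-3) = 1 + 0 = 1)
-11*(G + f(-3 + 4, L(2))) = -11*(1 + (½ + (½)*2)) = -11*(1 + (½ + 1)) = -11*(1 + 3/2) = -11*5/2 = -55/2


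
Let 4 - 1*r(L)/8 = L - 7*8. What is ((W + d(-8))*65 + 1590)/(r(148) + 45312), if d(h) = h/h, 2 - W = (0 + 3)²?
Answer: 75/2788 ≈ 0.026901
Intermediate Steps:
r(L) = 480 - 8*L (r(L) = 32 - 8*(L - 7*8) = 32 - 8*(L - 56) = 32 - 8*(-56 + L) = 32 + (448 - 8*L) = 480 - 8*L)
W = -7 (W = 2 - (0 + 3)² = 2 - 1*3² = 2 - 1*9 = 2 - 9 = -7)
d(h) = 1
((W + d(-8))*65 + 1590)/(r(148) + 45312) = ((-7 + 1)*65 + 1590)/((480 - 8*148) + 45312) = (-6*65 + 1590)/((480 - 1184) + 45312) = (-390 + 1590)/(-704 + 45312) = 1200/44608 = 1200*(1/44608) = 75/2788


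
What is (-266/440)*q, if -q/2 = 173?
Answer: 23009/110 ≈ 209.17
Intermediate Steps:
q = -346 (q = -2*173 = -346)
(-266/440)*q = -266/440*(-346) = -266*1/440*(-346) = -133/220*(-346) = 23009/110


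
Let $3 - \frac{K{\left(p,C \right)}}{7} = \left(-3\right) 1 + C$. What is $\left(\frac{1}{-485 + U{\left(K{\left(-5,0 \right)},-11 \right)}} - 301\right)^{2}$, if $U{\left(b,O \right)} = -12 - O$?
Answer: $\frac{21399886369}{236196} \approx 90602.0$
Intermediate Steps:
$K{\left(p,C \right)} = 42 - 7 C$ ($K{\left(p,C \right)} = 21 - 7 \left(\left(-3\right) 1 + C\right) = 21 - 7 \left(-3 + C\right) = 21 - \left(-21 + 7 C\right) = 42 - 7 C$)
$\left(\frac{1}{-485 + U{\left(K{\left(-5,0 \right)},-11 \right)}} - 301\right)^{2} = \left(\frac{1}{-485 - 1} - 301\right)^{2} = \left(\frac{1}{-486} - 301\right)^{2} = \left(- \frac{1}{486} - 301\right)^{2} = \left(- \frac{146287}{486}\right)^{2} = \frac{21399886369}{236196}$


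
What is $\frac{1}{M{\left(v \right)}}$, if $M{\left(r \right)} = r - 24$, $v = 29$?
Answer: $\frac{1}{5} \approx 0.2$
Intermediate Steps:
$M{\left(r \right)} = -24 + r$
$\frac{1}{M{\left(v \right)}} = \frac{1}{-24 + 29} = \frac{1}{5}$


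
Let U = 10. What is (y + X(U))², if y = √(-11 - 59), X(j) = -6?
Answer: (6 - I*√70)² ≈ -34.0 - 100.4*I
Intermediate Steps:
y = I*√70 (y = √(-70) = I*√70 ≈ 8.3666*I)
(y + X(U))² = (I*√70 - 6)² = (-6 + I*√70)²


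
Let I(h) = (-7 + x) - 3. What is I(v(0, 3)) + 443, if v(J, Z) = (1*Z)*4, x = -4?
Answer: 429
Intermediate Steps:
v(J, Z) = 4*Z (v(J, Z) = Z*4 = 4*Z)
I(h) = -14 (I(h) = (-7 - 4) - 3 = -11 - 3 = -14)
I(v(0, 3)) + 443 = -14 + 443 = 429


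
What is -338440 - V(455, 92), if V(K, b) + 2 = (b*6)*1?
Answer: -338990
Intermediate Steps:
V(K, b) = -2 + 6*b (V(K, b) = -2 + (b*6)*1 = -2 + (6*b)*1 = -2 + 6*b)
-338440 - V(455, 92) = -338440 - (-2 + 6*92) = -338440 - (-2 + 552) = -338440 - 1*550 = -338440 - 550 = -338990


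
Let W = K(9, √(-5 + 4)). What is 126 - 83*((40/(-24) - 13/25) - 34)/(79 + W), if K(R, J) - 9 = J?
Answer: 93013306/580875 - 225262*I/580875 ≈ 160.13 - 0.3878*I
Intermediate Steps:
K(R, J) = 9 + J
W = 9 + I (W = 9 + √(-5 + 4) = 9 + √(-1) = 9 + I ≈ 9.0 + 1.0*I)
126 - 83*((40/(-24) - 13/25) - 34)/(79 + W) = 126 - 83*((40/(-24) - 13/25) - 34)/(79 + (9 + I)) = 126 - 83*((40*(-1/24) - 13*1/25) - 34)/(88 + I) = 126 - 83*((-5/3 - 13/25) - 34)*(88 - I)/7745 = 126 - 83*(-164/75 - 34)*(88 - I)/7745 = 126 - (-225262)*(88 - I)/7745/75 = 126 - (-225262)*(88 - I)/580875 = 126 + 225262*(88 - I)/580875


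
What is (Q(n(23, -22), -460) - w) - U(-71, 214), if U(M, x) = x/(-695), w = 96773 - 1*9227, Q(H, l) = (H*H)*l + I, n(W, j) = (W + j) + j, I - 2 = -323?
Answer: -202055051/695 ≈ -2.9073e+5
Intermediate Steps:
I = -321 (I = 2 - 323 = -321)
n(W, j) = W + 2*j
Q(H, l) = -321 + l*H² (Q(H, l) = (H*H)*l - 321 = H²*l - 321 = l*H² - 321 = -321 + l*H²)
w = 87546 (w = 96773 - 9227 = 87546)
U(M, x) = -x/695 (U(M, x) = x*(-1/695) = -x/695)
(Q(n(23, -22), -460) - w) - U(-71, 214) = ((-321 - 460*(23 + 2*(-22))²) - 1*87546) - (-1)*214/695 = ((-321 - 460*(23 - 44)²) - 87546) - 1*(-214/695) = ((-321 - 460*(-21)²) - 87546) + 214/695 = ((-321 - 460*441) - 87546) + 214/695 = ((-321 - 202860) - 87546) + 214/695 = (-203181 - 87546) + 214/695 = -290727 + 214/695 = -202055051/695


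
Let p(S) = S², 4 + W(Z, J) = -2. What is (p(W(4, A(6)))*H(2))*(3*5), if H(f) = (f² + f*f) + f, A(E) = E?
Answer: 5400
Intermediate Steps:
W(Z, J) = -6 (W(Z, J) = -4 - 2 = -6)
H(f) = f + 2*f² (H(f) = (f² + f²) + f = 2*f² + f = f + 2*f²)
(p(W(4, A(6)))*H(2))*(3*5) = ((-6)²*(2*(1 + 2*2)))*(3*5) = (36*(2*(1 + 4)))*15 = (36*(2*5))*15 = (36*10)*15 = 360*15 = 5400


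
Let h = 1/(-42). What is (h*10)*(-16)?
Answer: 80/21 ≈ 3.8095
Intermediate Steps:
h = -1/42 ≈ -0.023810
(h*10)*(-16) = -1/42*10*(-16) = -5/21*(-16) = 80/21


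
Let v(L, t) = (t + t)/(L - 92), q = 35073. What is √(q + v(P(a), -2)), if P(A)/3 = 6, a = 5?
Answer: √48015011/37 ≈ 187.28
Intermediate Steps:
P(A) = 18 (P(A) = 3*6 = 18)
v(L, t) = 2*t/(-92 + L) (v(L, t) = (2*t)/(-92 + L) = 2*t/(-92 + L))
√(q + v(P(a), -2)) = √(35073 + 2*(-2)/(-92 + 18)) = √(35073 + 2*(-2)/(-74)) = √(35073 + 2*(-2)*(-1/74)) = √(35073 + 2/37) = √(1297703/37) = √48015011/37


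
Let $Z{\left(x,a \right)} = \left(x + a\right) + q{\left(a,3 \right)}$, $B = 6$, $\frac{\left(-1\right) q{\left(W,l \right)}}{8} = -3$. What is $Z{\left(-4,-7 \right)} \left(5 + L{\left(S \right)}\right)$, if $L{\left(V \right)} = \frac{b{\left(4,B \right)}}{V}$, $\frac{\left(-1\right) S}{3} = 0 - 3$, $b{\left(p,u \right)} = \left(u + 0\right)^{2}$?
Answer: $117$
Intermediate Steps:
$q{\left(W,l \right)} = 24$ ($q{\left(W,l \right)} = \left(-8\right) \left(-3\right) = 24$)
$b{\left(p,u \right)} = u^{2}$
$S = 9$ ($S = - 3 \left(0 - 3\right) = \left(-3\right) \left(-3\right) = 9$)
$Z{\left(x,a \right)} = 24 + a + x$ ($Z{\left(x,a \right)} = \left(x + a\right) + 24 = \left(a + x\right) + 24 = 24 + a + x$)
$L{\left(V \right)} = \frac{36}{V}$ ($L{\left(V \right)} = \frac{6^{2}}{V} = \frac{36}{V}$)
$Z{\left(-4,-7 \right)} \left(5 + L{\left(S \right)}\right) = \left(24 - 7 - 4\right) \left(5 + \frac{36}{9}\right) = 13 \left(5 + 36 \cdot \frac{1}{9}\right) = 13 \left(5 + 4\right) = 13 \cdot 9 = 117$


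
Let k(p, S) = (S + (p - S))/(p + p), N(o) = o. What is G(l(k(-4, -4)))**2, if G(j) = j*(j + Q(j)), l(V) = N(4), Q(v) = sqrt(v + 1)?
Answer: 336 + 128*sqrt(5) ≈ 622.22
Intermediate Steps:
Q(v) = sqrt(1 + v)
k(p, S) = 1/2 (k(p, S) = p/((2*p)) = p*(1/(2*p)) = 1/2)
l(V) = 4
G(j) = j*(j + sqrt(1 + j))
G(l(k(-4, -4)))**2 = (4*(4 + sqrt(1 + 4)))**2 = (4*(4 + sqrt(5)))**2 = (16 + 4*sqrt(5))**2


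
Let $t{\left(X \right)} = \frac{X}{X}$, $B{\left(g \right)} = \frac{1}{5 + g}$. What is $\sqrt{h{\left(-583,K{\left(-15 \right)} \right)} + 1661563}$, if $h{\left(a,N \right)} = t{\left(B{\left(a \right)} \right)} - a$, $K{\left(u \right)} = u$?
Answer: $3 \sqrt{184683} \approx 1289.2$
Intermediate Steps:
$t{\left(X \right)} = 1$
$h{\left(a,N \right)} = 1 - a$
$\sqrt{h{\left(-583,K{\left(-15 \right)} \right)} + 1661563} = \sqrt{\left(1 - -583\right) + 1661563} = \sqrt{\left(1 + 583\right) + 1661563} = \sqrt{584 + 1661563} = \sqrt{1662147} = 3 \sqrt{184683}$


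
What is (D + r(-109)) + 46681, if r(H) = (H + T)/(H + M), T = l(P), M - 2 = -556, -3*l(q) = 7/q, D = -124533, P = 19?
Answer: -2942098712/37791 ≈ -77852.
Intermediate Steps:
l(q) = -7/(3*q)
M = -554 (M = 2 - 556 = -554)
T = -7/57 (T = -7/3/19 = -7/3*1/19 = -7/57 ≈ -0.12281)
r(H) = (-7/57 + H)/(-554 + H) (r(H) = (H - 7/57)/(H - 554) = (-7/57 + H)/(-554 + H))
(D + r(-109)) + 46681 = (-124533 + (-7/57 - 109)/(-554 - 109)) + 46681 = (-124533 - 6220/57/(-663)) + 46681 = (-124533 - 1/663*(-6220/57)) + 46681 = (-124533 + 6220/37791) + 46681 = -4706220383/37791 + 46681 = -2942098712/37791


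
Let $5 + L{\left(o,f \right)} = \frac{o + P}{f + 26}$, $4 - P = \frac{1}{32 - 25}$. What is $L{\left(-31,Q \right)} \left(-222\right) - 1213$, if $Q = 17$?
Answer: $\frac{11177}{301} \approx 37.133$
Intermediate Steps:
$P = \frac{27}{7}$ ($P = 4 - \frac{1}{32 - 25} = 4 - \frac{1}{7} = \frac{27}{7} \approx 3.8571$)
$L{\left(o,f \right)} = -5 + \frac{\frac{27}{7} + o}{26 + f}$ ($L{\left(o,f \right)} = -5 + \frac{o + \frac{27}{7}}{f + 26} = -5 + \frac{\frac{27}{7} + o}{26 + f}$)
$L{\left(-31,Q \right)} \left(-222\right) - 1213 = \frac{- \frac{883}{7} - 31 - 85}{26 + 17} \left(-222\right) - 1213 = \frac{- \frac{883}{7} - 31 - 85}{43} \left(-222\right) - 1213 = \frac{1}{43} \left(- \frac{1695}{7}\right) \left(-222\right) - 1213 = \left(- \frac{1695}{301}\right) \left(-222\right) - 1213 = \frac{376290}{301} - 1213 = \frac{11177}{301}$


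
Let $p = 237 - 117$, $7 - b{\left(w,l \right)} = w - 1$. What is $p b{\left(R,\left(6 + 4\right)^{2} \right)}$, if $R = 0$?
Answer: $960$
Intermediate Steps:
$b{\left(w,l \right)} = 8 - w$ ($b{\left(w,l \right)} = 7 - \left(w - 1\right) = 7 - \left(-1 + w\right) = 8 - w$)
$p = 120$
$p b{\left(R,\left(6 + 4\right)^{2} \right)} = 120 \left(8 - 0\right) = 120 \left(8 + 0\right) = 120 \cdot 8 = 960$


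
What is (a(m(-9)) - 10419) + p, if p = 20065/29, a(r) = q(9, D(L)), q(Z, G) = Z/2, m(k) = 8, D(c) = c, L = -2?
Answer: -563911/58 ≈ -9722.6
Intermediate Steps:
q(Z, G) = Z/2 (q(Z, G) = Z*(½) = Z/2)
a(r) = 9/2 (a(r) = (½)*9 = 9/2)
p = 20065/29 (p = 20065*(1/29) = 20065/29 ≈ 691.90)
(a(m(-9)) - 10419) + p = (9/2 - 10419) + 20065/29 = -20829/2 + 20065/29 = -563911/58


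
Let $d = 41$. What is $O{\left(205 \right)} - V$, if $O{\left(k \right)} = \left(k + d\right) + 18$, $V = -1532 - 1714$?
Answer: $3510$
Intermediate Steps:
$V = -3246$ ($V = -1532 - 1714 = -3246$)
$O{\left(k \right)} = 59 + k$ ($O{\left(k \right)} = \left(k + 41\right) + 18 = \left(41 + k\right) + 18 = 59 + k$)
$O{\left(205 \right)} - V = \left(59 + 205\right) - -3246 = 264 + 3246 = 3510$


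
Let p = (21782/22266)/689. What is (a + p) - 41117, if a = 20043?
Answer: -161650993247/7670637 ≈ -21074.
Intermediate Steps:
p = 10891/7670637 (p = (21782*(1/22266))*(1/689) = (10891/11133)*(1/689) = 10891/7670637 ≈ 0.0014198)
(a + p) - 41117 = (20043 + 10891/7670637) - 41117 = 153742588282/7670637 - 41117 = -161650993247/7670637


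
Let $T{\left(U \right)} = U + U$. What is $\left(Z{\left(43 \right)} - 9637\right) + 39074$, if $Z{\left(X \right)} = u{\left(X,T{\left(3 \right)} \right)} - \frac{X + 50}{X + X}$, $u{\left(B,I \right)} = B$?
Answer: $\frac{2535187}{86} \approx 29479.0$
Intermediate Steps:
$T{\left(U \right)} = 2 U$
$Z{\left(X \right)} = X - \frac{50 + X}{2 X}$ ($Z{\left(X \right)} = X - \frac{X + 50}{X + X} = X - \frac{50 + X}{2 X}$)
$\left(Z{\left(43 \right)} - 9637\right) + 39074 = \left(\left(- \frac{1}{2} + 43 - \frac{25}{43}\right) - 9637\right) + 39074 = \left(\frac{3605}{86} - 9637\right) + 39074 = - \frac{825177}{86} + 39074 = \frac{2535187}{86}$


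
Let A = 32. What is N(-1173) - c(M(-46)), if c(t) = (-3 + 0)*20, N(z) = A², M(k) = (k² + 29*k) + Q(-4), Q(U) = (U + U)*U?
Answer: 1084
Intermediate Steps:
Q(U) = 2*U² (Q(U) = (2*U)*U = 2*U²)
M(k) = 32 + k² + 29*k (M(k) = (k² + 29*k) + 2*(-4)² = (k² + 29*k) + 2*16 = (k² + 29*k) + 32 = 32 + k² + 29*k)
N(z) = 1024 (N(z) = 32² = 1024)
c(t) = -60 (c(t) = -3*20 = -60)
N(-1173) - c(M(-46)) = 1024 - 1*(-60) = 1024 + 60 = 1084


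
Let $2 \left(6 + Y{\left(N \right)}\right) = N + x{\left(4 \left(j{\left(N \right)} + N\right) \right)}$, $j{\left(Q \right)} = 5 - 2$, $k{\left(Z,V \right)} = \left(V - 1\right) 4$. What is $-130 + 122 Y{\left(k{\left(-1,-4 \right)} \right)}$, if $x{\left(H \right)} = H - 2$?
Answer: $-6352$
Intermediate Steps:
$k{\left(Z,V \right)} = -4 + 4 V$ ($k{\left(Z,V \right)} = \left(-1 + V\right) 4 = -4 + 4 V$)
$j{\left(Q \right)} = 3$ ($j{\left(Q \right)} = 5 - 2 = 3$)
$x{\left(H \right)} = -2 + H$
$Y{\left(N \right)} = -1 + \frac{5 N}{2}$ ($Y{\left(N \right)} = -6 + \frac{N + \left(-2 + 4 \left(3 + N\right)\right)}{2} = -6 + \frac{N + \left(-2 + \left(12 + 4 N\right)\right)}{2} = -6 + \frac{N + \left(10 + 4 N\right)}{2} = -6 + \frac{10 + 5 N}{2} = -6 + \left(5 + \frac{5 N}{2}\right) = -1 + \frac{5 N}{2}$)
$-130 + 122 Y{\left(k{\left(-1,-4 \right)} \right)} = -130 + 122 \left(-1 + \frac{5 \left(-4 + 4 \left(-4\right)\right)}{2}\right) = -130 + 122 \left(-1 + \frac{5 \left(-4 - 16\right)}{2}\right) = -130 + 122 \left(-1 + \frac{5}{2} \left(-20\right)\right) = -130 + 122 \left(-1 - 50\right) = -130 + 122 \left(-51\right) = -130 - 6222 = -6352$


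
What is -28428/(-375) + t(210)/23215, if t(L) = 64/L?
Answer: 923938588/12187875 ≈ 75.808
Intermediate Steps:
-28428/(-375) + t(210)/23215 = -28428/(-375) + (64/210)/23215 = -28428*(-1/375) + (64*(1/210))*(1/23215) = 9476/125 + (32/105)*(1/23215) = 9476/125 + 32/2437575 = 923938588/12187875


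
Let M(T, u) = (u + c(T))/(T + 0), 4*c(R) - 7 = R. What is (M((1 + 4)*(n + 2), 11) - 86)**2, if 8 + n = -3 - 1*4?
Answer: 124835929/16900 ≈ 7386.7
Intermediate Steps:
n = -15 (n = -8 + (-3 - 1*4) = -8 + (-3 - 4) = -8 - 7 = -15)
c(R) = 7/4 + R/4
M(T, u) = (7/4 + u + T/4)/T (M(T, u) = (u + (7/4 + T/4))/(T + 0) = (7/4 + u + T/4)/T)
(M((1 + 4)*(n + 2), 11) - 86)**2 = ((7 + (1 + 4)*(-15 + 2) + 4*11)/(4*(((1 + 4)*(-15 + 2)))) - 86)**2 = ((7 + 5*(-13) + 44)/(4*((5*(-13)))) - 86)**2 = ((1/4)*(7 - 65 + 44)/(-65) - 86)**2 = ((1/4)*(-1/65)*(-14) - 86)**2 = (7/130 - 86)**2 = (-11173/130)**2 = 124835929/16900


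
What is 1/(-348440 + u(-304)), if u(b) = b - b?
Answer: -1/348440 ≈ -2.8699e-6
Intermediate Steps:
u(b) = 0
1/(-348440 + u(-304)) = 1/(-348440 + 0) = 1/(-348440) = -1/348440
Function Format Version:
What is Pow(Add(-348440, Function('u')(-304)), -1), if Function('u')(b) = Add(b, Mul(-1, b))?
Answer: Rational(-1, 348440) ≈ -2.8699e-6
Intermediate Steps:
Function('u')(b) = 0
Pow(Add(-348440, Function('u')(-304)), -1) = Pow(Add(-348440, 0), -1) = Pow(-348440, -1) = Rational(-1, 348440)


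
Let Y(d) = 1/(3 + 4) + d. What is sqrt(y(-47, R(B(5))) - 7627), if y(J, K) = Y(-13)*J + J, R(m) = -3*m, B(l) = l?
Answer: 4*I*sqrt(21651)/7 ≈ 84.082*I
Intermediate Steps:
Y(d) = 1/7 + d
y(J, K) = -83*J/7 (y(J, K) = (1/7 - 13)*J + J = -90*J/7 + J = -83*J/7)
sqrt(y(-47, R(B(5))) - 7627) = sqrt(-83/7*(-47) - 7627) = sqrt(3901/7 - 7627) = sqrt(-49488/7) = 4*I*sqrt(21651)/7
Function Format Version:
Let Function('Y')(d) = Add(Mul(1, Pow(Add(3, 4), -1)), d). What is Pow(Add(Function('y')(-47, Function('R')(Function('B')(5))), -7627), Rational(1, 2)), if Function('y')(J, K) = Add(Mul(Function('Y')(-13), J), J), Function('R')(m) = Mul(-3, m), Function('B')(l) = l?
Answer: Mul(Rational(4, 7), I, Pow(21651, Rational(1, 2))) ≈ Mul(84.082, I)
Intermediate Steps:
Function('Y')(d) = Add(Rational(1, 7), d) (Function('Y')(d) = Add(Mul(1, Pow(7, -1)), d) = Add(Mul(1, Rational(1, 7)), d) = Add(Rational(1, 7), d))
Function('y')(J, K) = Mul(Rational(-83, 7), J) (Function('y')(J, K) = Add(Mul(Add(Rational(1, 7), -13), J), J) = Add(Mul(Rational(-90, 7), J), J) = Mul(Rational(-83, 7), J))
Pow(Add(Function('y')(-47, Function('R')(Function('B')(5))), -7627), Rational(1, 2)) = Pow(Add(Mul(Rational(-83, 7), -47), -7627), Rational(1, 2)) = Pow(Add(Rational(3901, 7), -7627), Rational(1, 2)) = Pow(Rational(-49488, 7), Rational(1, 2)) = Mul(Rational(4, 7), I, Pow(21651, Rational(1, 2)))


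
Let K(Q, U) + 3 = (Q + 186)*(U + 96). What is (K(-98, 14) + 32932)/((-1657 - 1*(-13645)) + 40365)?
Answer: 2029/2493 ≈ 0.81388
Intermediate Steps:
K(Q, U) = -3 + (96 + U)*(186 + Q) (K(Q, U) = -3 + (Q + 186)*(U + 96) = -3 + (186 + Q)*(96 + U) = -3 + (96 + U)*(186 + Q))
(K(-98, 14) + 32932)/((-1657 - 1*(-13645)) + 40365) = ((17853 + 96*(-98) + 186*14 - 98*14) + 32932)/((-1657 - 1*(-13645)) + 40365) = ((17853 - 9408 + 2604 - 1372) + 32932)/((-1657 + 13645) + 40365) = (9677 + 32932)/(11988 + 40365) = 42609/52353 = 42609*(1/52353) = 2029/2493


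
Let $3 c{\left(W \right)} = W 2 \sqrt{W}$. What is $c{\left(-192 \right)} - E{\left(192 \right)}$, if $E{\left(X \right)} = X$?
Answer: $-192 - 1024 i \sqrt{3} \approx -192.0 - 1773.6 i$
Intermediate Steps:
$c{\left(W \right)} = \frac{2 W^{\frac{3}{2}}}{3}$ ($c{\left(W \right)} = \frac{W 2 \sqrt{W}}{3} = \frac{2 W^{\frac{3}{2}}}{3}$)
$c{\left(-192 \right)} - E{\left(192 \right)} = \frac{2 \left(-192\right)^{\frac{3}{2}}}{3} - 192 = \frac{2 \left(- 1536 i \sqrt{3}\right)}{3} - 192 = - 1024 i \sqrt{3} - 192 = -192 - 1024 i \sqrt{3}$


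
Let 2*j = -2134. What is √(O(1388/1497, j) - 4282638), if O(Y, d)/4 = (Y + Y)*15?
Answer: I*√1066353440158/499 ≈ 2069.4*I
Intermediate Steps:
j = -1067 (j = (½)*(-2134) = -1067)
O(Y, d) = 120*Y (O(Y, d) = 4*((Y + Y)*15) = 4*((2*Y)*15) = 4*(30*Y) = 120*Y)
√(O(1388/1497, j) - 4282638) = √(120*(1388/1497) - 4282638) = √(55520/499 - 4282638) = √(-2136980842/499) = I*√1066353440158/499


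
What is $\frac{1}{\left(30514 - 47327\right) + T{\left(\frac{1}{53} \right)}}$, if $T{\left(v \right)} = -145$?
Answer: $- \frac{1}{16958} \approx -5.8969 \cdot 10^{-5}$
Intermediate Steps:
$\frac{1}{\left(30514 - 47327\right) + T{\left(\frac{1}{53} \right)}} = \frac{1}{\left(30514 - 47327\right) - 145} = \frac{1}{-16813 - 145} = \frac{1}{-16958} = - \frac{1}{16958}$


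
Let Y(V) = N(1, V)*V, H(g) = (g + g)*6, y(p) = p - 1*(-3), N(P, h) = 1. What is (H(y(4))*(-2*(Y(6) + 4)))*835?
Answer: -1402800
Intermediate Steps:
y(p) = 3 + p (y(p) = p + 3 = 3 + p)
H(g) = 12*g (H(g) = (2*g)*6 = 12*g)
Y(V) = V (Y(V) = 1*V = V)
(H(y(4))*(-2*(Y(6) + 4)))*835 = ((12*(3 + 4))*(-2*(6 + 4)))*835 = ((12*7)*(-2*10))*835 = (84*(-20))*835 = -1680*835 = -1402800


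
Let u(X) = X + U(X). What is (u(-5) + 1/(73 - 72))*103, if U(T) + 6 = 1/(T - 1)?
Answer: -6283/6 ≈ -1047.2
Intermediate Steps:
U(T) = -6 + 1/(-1 + T) (U(T) = -6 + 1/(T - 1) = -6 + 1/(-1 + T))
u(X) = X + (7 - 6*X)/(-1 + X)
(u(-5) + 1/(73 - 72))*103 = ((7 + (-5)² - 7*(-5))/(-1 - 5) + 1/(73 - 72))*103 = ((7 + 25 + 35)/(-6) + 1/1)*103 = (-⅙*67 + 1)*103 = (-67/6 + 1)*103 = -61/6*103 = -6283/6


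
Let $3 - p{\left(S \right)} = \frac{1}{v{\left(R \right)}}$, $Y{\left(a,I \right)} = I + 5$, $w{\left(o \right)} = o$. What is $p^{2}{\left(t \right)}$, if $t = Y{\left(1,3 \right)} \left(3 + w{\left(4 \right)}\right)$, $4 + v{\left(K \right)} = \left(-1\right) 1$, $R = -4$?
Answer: $\frac{256}{25} \approx 10.24$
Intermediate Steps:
$Y{\left(a,I \right)} = 5 + I$
$v{\left(K \right)} = -5$ ($v{\left(K \right)} = -4 - 1 = -5$)
$t = 56$ ($t = \left(5 + 3\right) \left(3 + 4\right) = 8 \cdot 7 = 56$)
$p{\left(S \right)} = \frac{16}{5}$ ($p{\left(S \right)} = 3 - \frac{1}{-5} = 3 - - \frac{1}{5} = 3 + \frac{1}{5} = \frac{16}{5}$)
$p^{2}{\left(t \right)} = \left(\frac{16}{5}\right)^{2} = \frac{256}{25}$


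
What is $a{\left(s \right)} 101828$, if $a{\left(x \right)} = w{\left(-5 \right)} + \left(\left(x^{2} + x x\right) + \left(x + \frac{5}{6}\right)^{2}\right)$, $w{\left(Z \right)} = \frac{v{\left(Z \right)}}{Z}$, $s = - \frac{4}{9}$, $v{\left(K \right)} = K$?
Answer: $\frac{4251319}{27} \approx 1.5746 \cdot 10^{5}$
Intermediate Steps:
$s = - \frac{4}{9}$ ($s = \left(-4\right) \frac{1}{9} = - \frac{4}{9} \approx -0.44444$)
$w{\left(Z \right)} = 1$ ($w{\left(Z \right)} = \frac{Z}{Z} = 1$)
$a{\left(x \right)} = 1 + \left(\frac{5}{6} + x\right)^{2} + 2 x^{2}$ ($a{\left(x \right)} = 1 + \left(\left(x^{2} + x x\right) + \left(x + \frac{5}{6}\right)^{2}\right) = 1 + \left(\left(x^{2} + x^{2}\right) + \left(x + 5 \cdot \frac{1}{6}\right)^{2}\right) = 1 + \left(2 x^{2} + \left(x + \frac{5}{6}\right)^{2}\right) = 1 + \left(2 x^{2} + \left(\frac{5}{6} + x\right)^{2}\right) = 1 + \left(\left(\frac{5}{6} + x\right)^{2} + 2 x^{2}\right) = 1 + \left(\frac{5}{6} + x\right)^{2} + 2 x^{2}$)
$a{\left(s \right)} 101828 = \left(\frac{61}{36} + 3 \left(- \frac{4}{9}\right)^{2} + \frac{5}{3} \left(- \frac{4}{9}\right)\right) 101828 = \left(\frac{61}{36} + 3 \cdot \frac{16}{81} - \frac{20}{27}\right) 101828 = \left(\frac{61}{36} + \frac{16}{27} - \frac{20}{27}\right) 101828 = \frac{167}{108} \cdot 101828 = \frac{4251319}{27}$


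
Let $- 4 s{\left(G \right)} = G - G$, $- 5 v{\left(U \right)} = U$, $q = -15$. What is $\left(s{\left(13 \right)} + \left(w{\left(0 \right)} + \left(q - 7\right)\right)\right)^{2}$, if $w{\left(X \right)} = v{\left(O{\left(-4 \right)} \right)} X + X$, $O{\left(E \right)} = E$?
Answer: $484$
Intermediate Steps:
$v{\left(U \right)} = - \frac{U}{5}$
$w{\left(X \right)} = \frac{9 X}{5}$ ($w{\left(X \right)} = \left(- \frac{1}{5}\right) \left(-4\right) X + X = \frac{4 X}{5} + X = \frac{9 X}{5}$)
$s{\left(G \right)} = 0$ ($s{\left(G \right)} = - \frac{G - G}{4} = \left(- \frac{1}{4}\right) 0 = 0$)
$\left(s{\left(13 \right)} + \left(w{\left(0 \right)} + \left(q - 7\right)\right)\right)^{2} = \left(0 + \left(\frac{9}{5} \cdot 0 - 22\right)\right)^{2} = \left(0 + \left(0 - 22\right)\right)^{2} = \left(0 - 22\right)^{2} = \left(-22\right)^{2} = 484$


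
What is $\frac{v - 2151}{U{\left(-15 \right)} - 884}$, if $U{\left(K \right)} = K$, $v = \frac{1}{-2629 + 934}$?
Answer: $\frac{3645946}{1523805} \approx 2.3927$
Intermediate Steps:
$v = - \frac{1}{1695}$ ($v = \frac{1}{-1695} = - \frac{1}{1695} \approx -0.00058997$)
$\frac{v - 2151}{U{\left(-15 \right)} - 884} = \frac{- \frac{1}{1695} - 2151}{-15 - 884} = - \frac{3645946}{1695 \left(-15 - 884\right)} = - \frac{3645946}{1695 \left(-899\right)} = \left(- \frac{3645946}{1695}\right) \left(- \frac{1}{899}\right) = \frac{3645946}{1523805}$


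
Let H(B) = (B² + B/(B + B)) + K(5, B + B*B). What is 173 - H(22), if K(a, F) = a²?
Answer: -673/2 ≈ -336.50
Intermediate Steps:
H(B) = 51/2 + B² (H(B) = (B² + B/(B + B)) + 5² = (B² + B/((2*B))) + 25 = (B² + (1/(2*B))*B) + 25 = (B² + ½) + 25 = (½ + B²) + 25 = 51/2 + B²)
173 - H(22) = 173 - (51/2 + 22²) = 173 - (51/2 + 484) = 173 - 1*1019/2 = 173 - 1019/2 = -673/2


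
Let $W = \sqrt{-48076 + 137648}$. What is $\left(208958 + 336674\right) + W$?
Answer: $545632 + 14 \sqrt{457} \approx 5.4593 \cdot 10^{5}$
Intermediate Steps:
$W = 14 \sqrt{457}$ ($W = \sqrt{89572} = 14 \sqrt{457} \approx 299.29$)
$\left(208958 + 336674\right) + W = \left(208958 + 336674\right) + 14 \sqrt{457} = 545632 + 14 \sqrt{457}$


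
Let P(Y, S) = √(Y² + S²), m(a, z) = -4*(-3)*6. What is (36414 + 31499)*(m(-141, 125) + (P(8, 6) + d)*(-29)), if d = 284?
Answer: -574136502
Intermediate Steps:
m(a, z) = 72 (m(a, z) = 12*6 = 72)
P(Y, S) = √(S² + Y²)
(36414 + 31499)*(m(-141, 125) + (P(8, 6) + d)*(-29)) = (36414 + 31499)*(72 + (√(6² + 8²) + 284)*(-29)) = 67913*(72 + (√(36 + 64) + 284)*(-29)) = 67913*(72 + (√100 + 284)*(-29)) = 67913*(72 + (10 + 284)*(-29)) = 67913*(72 + 294*(-29)) = 67913*(72 - 8526) = 67913*(-8454) = -574136502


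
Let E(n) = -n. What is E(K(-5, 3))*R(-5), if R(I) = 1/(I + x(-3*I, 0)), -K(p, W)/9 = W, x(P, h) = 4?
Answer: -27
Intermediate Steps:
K(p, W) = -9*W
R(I) = 1/(4 + I) (R(I) = 1/(I + 4) = 1/(4 + I))
E(K(-5, 3))*R(-5) = (-(-9)*3)/(4 - 5) = -1*(-27)/(-1) = 27*(-1) = -27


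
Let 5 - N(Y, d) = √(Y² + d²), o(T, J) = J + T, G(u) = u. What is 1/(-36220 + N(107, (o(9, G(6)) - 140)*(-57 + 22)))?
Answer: -36215/1292374151 + √19152074/1292374151 ≈ -2.4636e-5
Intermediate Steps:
N(Y, d) = 5 - √(Y² + d²)
1/(-36220 + N(107, (o(9, G(6)) - 140)*(-57 + 22))) = 1/(-36220 + (5 - √(107² + (((6 + 9) - 140)*(-57 + 22))²))) = 1/(-36220 + (5 - √(11449 + ((15 - 140)*(-35))²))) = 1/(-36220 + (5 - √(11449 + (-125*(-35))²))) = 1/(-36220 + (5 - √(11449 + 4375²))) = 1/(-36220 + (5 - √(11449 + 19140625))) = 1/(-36220 + (5 - √19152074)) = 1/(-36215 - √19152074)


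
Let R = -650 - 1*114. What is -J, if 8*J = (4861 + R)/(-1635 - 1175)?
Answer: 4097/22480 ≈ 0.18225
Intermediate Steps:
R = -764 (R = -650 - 114 = -764)
J = -4097/22480 (J = ((4861 - 764)/(-1635 - 1175))/8 = (4097/(-2810))/8 = (4097*(-1/2810))/8 = (1/8)*(-4097/2810) = -4097/22480 ≈ -0.18225)
-J = -1*(-4097/22480) = 4097/22480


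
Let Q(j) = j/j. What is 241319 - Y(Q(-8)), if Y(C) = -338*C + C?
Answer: 241656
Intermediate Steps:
Q(j) = 1
Y(C) = -337*C
241319 - Y(Q(-8)) = 241319 - (-337) = 241319 - 1*(-337) = 241319 + 337 = 241656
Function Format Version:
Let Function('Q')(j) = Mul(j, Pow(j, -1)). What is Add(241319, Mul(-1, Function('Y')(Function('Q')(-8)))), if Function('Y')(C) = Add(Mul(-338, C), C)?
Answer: 241656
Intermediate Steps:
Function('Q')(j) = 1
Function('Y')(C) = Mul(-337, C)
Add(241319, Mul(-1, Function('Y')(Function('Q')(-8)))) = Add(241319, Mul(-1, Mul(-337, 1))) = Add(241319, Mul(-1, -337)) = Add(241319, 337) = 241656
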